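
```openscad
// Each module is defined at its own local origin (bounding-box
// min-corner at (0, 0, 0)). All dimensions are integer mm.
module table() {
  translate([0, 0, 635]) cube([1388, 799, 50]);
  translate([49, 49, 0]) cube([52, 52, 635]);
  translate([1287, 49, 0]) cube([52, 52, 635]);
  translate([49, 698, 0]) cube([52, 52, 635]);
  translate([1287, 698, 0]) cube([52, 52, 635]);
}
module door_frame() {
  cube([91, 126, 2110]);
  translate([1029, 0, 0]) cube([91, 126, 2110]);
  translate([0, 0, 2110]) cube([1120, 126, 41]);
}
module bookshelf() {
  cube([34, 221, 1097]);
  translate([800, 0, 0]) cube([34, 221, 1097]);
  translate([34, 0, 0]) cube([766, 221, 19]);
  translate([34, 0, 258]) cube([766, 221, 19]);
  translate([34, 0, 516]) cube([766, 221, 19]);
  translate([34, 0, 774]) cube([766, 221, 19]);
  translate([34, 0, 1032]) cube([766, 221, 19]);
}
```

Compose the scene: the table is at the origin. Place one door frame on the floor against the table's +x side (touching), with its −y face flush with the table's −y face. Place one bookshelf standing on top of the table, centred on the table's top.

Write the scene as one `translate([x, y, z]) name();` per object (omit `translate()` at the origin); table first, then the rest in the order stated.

table();
translate([1388, 0, 0]) door_frame();
translate([277, 289, 685]) bookshelf();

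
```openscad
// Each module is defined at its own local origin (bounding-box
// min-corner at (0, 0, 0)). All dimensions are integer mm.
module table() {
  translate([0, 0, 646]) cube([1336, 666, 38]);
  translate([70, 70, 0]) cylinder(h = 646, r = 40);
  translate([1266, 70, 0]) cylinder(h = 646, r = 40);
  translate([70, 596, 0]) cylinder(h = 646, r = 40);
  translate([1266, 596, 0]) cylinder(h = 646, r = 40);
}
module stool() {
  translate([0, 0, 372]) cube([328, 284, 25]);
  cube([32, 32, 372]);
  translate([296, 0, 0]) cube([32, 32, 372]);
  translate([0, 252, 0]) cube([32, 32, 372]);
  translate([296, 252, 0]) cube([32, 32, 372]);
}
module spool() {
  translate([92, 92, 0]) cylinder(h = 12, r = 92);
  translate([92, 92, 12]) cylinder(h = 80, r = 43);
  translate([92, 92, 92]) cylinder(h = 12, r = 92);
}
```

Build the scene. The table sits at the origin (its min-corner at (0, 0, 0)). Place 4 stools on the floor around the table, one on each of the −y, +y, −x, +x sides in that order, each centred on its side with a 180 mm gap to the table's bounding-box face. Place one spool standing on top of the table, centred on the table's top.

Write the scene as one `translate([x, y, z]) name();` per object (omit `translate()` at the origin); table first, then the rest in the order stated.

table();
translate([504, -464, 0]) stool();
translate([504, 846, 0]) stool();
translate([-508, 191, 0]) stool();
translate([1516, 191, 0]) stool();
translate([576, 241, 684]) spool();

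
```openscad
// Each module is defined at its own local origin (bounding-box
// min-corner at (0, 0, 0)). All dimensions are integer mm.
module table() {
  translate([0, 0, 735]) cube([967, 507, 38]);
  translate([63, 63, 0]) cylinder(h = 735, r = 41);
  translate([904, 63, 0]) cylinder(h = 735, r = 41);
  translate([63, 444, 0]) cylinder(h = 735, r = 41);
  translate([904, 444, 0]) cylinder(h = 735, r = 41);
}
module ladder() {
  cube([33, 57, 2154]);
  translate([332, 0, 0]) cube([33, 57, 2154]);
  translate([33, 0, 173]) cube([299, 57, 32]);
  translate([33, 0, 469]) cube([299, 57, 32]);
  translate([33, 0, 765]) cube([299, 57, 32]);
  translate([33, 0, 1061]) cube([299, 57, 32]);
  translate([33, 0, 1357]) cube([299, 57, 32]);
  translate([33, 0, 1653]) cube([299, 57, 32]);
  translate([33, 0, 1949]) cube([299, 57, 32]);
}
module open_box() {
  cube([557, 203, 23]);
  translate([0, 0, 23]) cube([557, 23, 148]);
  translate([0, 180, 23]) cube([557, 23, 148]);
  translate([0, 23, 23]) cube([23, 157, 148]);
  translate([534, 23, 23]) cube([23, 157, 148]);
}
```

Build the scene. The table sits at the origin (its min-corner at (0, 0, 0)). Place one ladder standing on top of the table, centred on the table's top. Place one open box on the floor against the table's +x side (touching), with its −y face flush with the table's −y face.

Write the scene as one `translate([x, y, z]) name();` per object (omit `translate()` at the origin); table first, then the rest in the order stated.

table();
translate([301, 225, 773]) ladder();
translate([967, 0, 0]) open_box();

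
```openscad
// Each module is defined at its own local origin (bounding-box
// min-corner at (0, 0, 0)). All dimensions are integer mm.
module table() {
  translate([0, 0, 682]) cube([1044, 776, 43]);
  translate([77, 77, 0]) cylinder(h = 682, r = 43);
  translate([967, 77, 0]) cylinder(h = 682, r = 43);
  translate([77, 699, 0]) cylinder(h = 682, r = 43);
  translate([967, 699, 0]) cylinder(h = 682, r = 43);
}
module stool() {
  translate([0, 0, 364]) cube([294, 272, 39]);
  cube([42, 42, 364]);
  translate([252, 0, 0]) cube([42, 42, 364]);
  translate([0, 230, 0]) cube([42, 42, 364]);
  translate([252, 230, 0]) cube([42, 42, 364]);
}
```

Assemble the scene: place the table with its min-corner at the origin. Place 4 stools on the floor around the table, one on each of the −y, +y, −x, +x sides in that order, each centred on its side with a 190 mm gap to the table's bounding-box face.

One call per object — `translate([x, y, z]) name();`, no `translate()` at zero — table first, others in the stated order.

table();
translate([375, -462, 0]) stool();
translate([375, 966, 0]) stool();
translate([-484, 252, 0]) stool();
translate([1234, 252, 0]) stool();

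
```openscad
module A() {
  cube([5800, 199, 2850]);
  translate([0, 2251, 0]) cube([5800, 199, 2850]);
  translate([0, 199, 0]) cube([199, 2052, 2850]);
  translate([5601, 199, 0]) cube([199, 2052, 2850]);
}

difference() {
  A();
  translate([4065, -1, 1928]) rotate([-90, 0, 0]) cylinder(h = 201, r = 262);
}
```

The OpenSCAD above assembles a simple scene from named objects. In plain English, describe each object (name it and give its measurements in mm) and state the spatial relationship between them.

A is the wall frame of a small rectangular building: four walls, each 2850 mm tall and 199 mm thick, enclosing a footprint 5800 mm (x) by 2450 mm (y) outside-to-outside, with no floor or roof. The front and back walls (the −y and +y sides) span the full width; the two side walls fit between them.

The house frame has a circular hole of radius 262 mm through its front wall, centred at (x = 4065, z = 1928).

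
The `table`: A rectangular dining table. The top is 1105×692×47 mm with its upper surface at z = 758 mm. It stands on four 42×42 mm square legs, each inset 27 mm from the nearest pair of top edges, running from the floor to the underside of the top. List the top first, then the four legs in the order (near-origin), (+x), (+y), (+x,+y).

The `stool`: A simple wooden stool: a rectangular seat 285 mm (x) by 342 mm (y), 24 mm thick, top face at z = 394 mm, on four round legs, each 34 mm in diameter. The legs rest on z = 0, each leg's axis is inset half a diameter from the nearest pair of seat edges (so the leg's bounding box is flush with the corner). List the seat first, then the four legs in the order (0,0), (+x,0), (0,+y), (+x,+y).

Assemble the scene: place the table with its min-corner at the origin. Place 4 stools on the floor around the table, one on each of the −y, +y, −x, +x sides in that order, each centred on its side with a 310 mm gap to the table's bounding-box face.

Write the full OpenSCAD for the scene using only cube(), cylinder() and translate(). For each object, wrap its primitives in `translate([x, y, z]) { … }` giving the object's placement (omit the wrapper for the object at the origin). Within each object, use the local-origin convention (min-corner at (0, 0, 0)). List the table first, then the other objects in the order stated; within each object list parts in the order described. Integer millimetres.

translate([0, 0, 711]) cube([1105, 692, 47]);
translate([27, 27, 0]) cube([42, 42, 711]);
translate([1036, 27, 0]) cube([42, 42, 711]);
translate([27, 623, 0]) cube([42, 42, 711]);
translate([1036, 623, 0]) cube([42, 42, 711]);
translate([410, -652, 0]) {
  translate([0, 0, 370]) cube([285, 342, 24]);
  translate([17, 17, 0]) cylinder(h = 370, r = 17);
  translate([268, 17, 0]) cylinder(h = 370, r = 17);
  translate([17, 325, 0]) cylinder(h = 370, r = 17);
  translate([268, 325, 0]) cylinder(h = 370, r = 17);
}
translate([410, 1002, 0]) {
  translate([0, 0, 370]) cube([285, 342, 24]);
  translate([17, 17, 0]) cylinder(h = 370, r = 17);
  translate([268, 17, 0]) cylinder(h = 370, r = 17);
  translate([17, 325, 0]) cylinder(h = 370, r = 17);
  translate([268, 325, 0]) cylinder(h = 370, r = 17);
}
translate([-595, 175, 0]) {
  translate([0, 0, 370]) cube([285, 342, 24]);
  translate([17, 17, 0]) cylinder(h = 370, r = 17);
  translate([268, 17, 0]) cylinder(h = 370, r = 17);
  translate([17, 325, 0]) cylinder(h = 370, r = 17);
  translate([268, 325, 0]) cylinder(h = 370, r = 17);
}
translate([1415, 175, 0]) {
  translate([0, 0, 370]) cube([285, 342, 24]);
  translate([17, 17, 0]) cylinder(h = 370, r = 17);
  translate([268, 17, 0]) cylinder(h = 370, r = 17);
  translate([17, 325, 0]) cylinder(h = 370, r = 17);
  translate([268, 325, 0]) cylinder(h = 370, r = 17);
}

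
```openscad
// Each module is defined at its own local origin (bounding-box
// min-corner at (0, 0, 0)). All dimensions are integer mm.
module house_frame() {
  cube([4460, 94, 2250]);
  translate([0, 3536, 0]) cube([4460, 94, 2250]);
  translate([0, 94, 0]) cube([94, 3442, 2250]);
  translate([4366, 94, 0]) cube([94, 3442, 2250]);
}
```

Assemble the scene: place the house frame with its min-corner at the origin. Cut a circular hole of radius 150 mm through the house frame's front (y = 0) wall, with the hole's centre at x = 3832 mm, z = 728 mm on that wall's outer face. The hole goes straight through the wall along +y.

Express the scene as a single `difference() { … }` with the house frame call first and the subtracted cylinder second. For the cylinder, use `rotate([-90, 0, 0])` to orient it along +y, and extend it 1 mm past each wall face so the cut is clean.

difference() {
  house_frame();
  translate([3832, -1, 728]) rotate([-90, 0, 0]) cylinder(h = 96, r = 150);
}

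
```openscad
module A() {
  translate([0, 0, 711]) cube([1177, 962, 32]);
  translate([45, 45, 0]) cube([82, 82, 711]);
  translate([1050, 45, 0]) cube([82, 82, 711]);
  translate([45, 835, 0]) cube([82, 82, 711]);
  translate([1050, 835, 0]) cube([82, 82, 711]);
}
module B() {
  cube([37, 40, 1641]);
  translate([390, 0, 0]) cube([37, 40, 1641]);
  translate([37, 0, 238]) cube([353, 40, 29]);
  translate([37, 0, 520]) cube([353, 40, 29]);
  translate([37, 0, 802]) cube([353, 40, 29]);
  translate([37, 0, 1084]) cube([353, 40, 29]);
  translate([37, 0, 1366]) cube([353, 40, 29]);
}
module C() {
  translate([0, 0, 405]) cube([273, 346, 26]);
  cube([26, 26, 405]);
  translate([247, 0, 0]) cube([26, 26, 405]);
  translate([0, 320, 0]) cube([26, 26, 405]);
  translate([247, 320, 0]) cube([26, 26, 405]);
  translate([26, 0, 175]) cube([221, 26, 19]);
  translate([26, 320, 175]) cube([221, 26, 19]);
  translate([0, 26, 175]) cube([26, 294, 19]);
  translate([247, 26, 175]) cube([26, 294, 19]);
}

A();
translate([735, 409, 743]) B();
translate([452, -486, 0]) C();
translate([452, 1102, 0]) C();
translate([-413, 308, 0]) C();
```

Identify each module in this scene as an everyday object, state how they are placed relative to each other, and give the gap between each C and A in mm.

Each stool's nearest face is 140 mm from the table's bounding box.

A is a table. B is a ladder. C is a stool. The ladder is on top of the table. Three stools sit around the table at the −y, +y, −x sides. The gap between each stool and the table is 140 mm.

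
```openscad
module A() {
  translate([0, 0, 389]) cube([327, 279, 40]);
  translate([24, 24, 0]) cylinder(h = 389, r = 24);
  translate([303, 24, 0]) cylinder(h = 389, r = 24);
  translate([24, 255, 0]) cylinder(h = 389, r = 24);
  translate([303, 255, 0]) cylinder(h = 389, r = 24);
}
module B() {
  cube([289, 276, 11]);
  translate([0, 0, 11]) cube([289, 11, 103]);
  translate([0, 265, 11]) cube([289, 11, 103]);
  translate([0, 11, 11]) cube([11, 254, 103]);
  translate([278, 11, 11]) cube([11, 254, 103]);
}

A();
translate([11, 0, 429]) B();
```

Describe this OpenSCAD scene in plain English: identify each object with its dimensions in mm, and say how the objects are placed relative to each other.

A is a simple wooden stool: a rectangular seat 327 mm (x) by 279 mm (y), 40 mm thick, top face at z = 429 mm, on four round legs, each 48 mm in diameter. The legs rest on z = 0, each leg's axis is inset half a diameter from the nearest pair of seat edges (so the leg's bounding box is flush with the corner).

B is an open storage box with external size 289×276×114 mm and wall thickness 11 mm (the base is also 11 mm thick). The base covers the whole footprint; the four walls stand on the base, with the y-facing walls full-width and the x-facing walls fitting between their inner faces.

The open box is on top of the stool.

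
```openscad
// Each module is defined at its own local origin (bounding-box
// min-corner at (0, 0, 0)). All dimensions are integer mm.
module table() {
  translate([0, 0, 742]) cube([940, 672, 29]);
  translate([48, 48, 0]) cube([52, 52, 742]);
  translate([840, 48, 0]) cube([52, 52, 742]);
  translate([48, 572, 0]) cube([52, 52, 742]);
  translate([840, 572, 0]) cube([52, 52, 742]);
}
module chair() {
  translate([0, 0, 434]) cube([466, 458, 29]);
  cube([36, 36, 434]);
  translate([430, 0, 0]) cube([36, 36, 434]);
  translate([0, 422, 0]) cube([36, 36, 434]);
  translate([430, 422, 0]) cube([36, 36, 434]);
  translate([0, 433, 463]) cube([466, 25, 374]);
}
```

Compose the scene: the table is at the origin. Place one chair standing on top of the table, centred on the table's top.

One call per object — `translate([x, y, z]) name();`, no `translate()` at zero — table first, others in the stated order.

table();
translate([237, 107, 771]) chair();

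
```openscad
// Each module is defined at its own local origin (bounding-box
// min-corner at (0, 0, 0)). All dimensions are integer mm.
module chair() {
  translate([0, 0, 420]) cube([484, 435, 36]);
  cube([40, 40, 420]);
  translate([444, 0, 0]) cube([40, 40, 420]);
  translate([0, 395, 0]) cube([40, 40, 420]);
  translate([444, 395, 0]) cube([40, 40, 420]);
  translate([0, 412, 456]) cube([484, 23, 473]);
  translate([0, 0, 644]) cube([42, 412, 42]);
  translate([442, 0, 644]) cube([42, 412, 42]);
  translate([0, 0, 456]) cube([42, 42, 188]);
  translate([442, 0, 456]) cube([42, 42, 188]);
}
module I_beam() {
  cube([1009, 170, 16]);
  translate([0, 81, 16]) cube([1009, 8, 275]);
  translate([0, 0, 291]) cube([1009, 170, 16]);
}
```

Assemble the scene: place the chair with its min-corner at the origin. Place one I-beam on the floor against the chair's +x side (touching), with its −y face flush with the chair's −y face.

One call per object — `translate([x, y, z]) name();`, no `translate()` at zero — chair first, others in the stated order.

chair();
translate([484, 0, 0]) I_beam();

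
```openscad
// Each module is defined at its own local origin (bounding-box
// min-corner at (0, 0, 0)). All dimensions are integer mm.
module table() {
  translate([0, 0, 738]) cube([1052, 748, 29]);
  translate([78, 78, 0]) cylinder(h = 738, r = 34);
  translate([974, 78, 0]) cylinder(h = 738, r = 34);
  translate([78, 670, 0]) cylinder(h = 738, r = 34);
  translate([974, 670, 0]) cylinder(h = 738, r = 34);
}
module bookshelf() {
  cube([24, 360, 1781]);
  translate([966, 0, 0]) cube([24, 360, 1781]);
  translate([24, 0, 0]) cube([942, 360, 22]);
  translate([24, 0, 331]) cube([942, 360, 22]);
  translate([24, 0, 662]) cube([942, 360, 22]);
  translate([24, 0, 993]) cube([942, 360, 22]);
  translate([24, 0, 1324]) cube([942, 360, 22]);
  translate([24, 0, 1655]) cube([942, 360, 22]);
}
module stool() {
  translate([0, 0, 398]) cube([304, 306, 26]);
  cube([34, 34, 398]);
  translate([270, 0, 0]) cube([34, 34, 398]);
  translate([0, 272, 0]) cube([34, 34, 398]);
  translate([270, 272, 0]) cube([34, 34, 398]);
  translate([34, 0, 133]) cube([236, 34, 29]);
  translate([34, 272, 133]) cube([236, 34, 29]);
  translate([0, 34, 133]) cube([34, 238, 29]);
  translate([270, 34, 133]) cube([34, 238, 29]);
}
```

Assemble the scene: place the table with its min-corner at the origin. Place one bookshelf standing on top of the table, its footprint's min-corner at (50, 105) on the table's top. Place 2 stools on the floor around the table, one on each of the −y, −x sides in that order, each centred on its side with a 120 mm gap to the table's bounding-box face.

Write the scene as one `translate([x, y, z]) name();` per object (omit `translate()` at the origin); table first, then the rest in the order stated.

table();
translate([50, 105, 767]) bookshelf();
translate([374, -426, 0]) stool();
translate([-424, 221, 0]) stool();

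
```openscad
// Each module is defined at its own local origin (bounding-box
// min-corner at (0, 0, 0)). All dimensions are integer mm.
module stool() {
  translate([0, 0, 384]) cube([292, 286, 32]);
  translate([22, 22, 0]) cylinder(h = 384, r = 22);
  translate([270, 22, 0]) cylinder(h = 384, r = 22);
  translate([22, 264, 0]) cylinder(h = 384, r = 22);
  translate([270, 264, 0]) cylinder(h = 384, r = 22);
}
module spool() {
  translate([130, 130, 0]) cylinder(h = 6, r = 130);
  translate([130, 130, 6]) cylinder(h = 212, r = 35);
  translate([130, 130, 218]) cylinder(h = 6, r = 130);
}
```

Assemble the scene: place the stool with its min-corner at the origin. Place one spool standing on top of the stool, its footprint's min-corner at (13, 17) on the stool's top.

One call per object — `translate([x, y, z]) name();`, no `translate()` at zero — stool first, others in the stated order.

stool();
translate([13, 17, 416]) spool();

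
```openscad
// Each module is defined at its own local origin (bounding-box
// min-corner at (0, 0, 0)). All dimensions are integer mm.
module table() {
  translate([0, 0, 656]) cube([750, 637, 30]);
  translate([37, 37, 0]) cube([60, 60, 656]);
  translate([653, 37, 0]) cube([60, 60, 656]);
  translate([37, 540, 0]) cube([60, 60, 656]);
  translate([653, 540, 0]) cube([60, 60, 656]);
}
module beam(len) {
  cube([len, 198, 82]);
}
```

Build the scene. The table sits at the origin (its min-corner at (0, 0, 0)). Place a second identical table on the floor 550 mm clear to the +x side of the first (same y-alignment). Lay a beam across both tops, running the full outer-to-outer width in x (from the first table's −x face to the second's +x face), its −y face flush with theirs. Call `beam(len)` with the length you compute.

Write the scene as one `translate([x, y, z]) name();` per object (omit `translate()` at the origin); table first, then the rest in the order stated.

table();
translate([1300, 0, 0]) table();
translate([0, 0, 686]) beam(2050);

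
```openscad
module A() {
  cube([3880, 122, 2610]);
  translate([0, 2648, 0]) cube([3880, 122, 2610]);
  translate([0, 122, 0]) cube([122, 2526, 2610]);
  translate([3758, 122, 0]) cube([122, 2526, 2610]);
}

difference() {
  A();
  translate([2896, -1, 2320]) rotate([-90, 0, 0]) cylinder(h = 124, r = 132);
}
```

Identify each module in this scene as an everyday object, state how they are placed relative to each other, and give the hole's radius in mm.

A is a house frame. The house frame has a circular hole through its front wall. The hole's radius is 132 mm.

The subtracted cylinder has r = 132 mm.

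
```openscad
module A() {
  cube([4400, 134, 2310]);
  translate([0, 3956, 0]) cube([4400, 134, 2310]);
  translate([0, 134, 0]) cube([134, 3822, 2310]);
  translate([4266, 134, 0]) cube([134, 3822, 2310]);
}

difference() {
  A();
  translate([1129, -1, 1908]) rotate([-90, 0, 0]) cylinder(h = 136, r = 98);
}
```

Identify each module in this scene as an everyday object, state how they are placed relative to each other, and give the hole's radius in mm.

The subtracted cylinder has r = 98 mm.

A is a house frame. The house frame has a circular hole through its front wall. The hole's radius is 98 mm.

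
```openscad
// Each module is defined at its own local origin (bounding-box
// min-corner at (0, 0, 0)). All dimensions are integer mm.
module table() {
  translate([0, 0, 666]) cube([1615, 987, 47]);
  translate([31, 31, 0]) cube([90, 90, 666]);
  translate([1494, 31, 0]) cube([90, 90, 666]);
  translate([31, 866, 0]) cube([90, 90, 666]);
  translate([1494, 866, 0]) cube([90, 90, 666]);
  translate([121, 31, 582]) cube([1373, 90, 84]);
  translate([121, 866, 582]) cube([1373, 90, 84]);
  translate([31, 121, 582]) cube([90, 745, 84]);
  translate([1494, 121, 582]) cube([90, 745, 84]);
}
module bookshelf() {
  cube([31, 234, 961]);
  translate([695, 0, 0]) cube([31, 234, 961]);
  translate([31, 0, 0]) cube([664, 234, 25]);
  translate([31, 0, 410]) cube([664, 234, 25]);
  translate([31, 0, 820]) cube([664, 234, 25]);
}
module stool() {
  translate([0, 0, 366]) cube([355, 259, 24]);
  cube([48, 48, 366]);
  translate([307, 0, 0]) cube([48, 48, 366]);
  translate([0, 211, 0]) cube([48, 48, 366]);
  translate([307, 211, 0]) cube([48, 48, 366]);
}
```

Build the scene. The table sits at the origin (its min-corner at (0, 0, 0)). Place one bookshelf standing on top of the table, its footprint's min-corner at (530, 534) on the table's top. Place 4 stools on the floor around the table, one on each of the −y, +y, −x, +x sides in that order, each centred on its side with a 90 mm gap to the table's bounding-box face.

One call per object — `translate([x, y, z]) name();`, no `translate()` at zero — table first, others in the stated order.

table();
translate([530, 534, 713]) bookshelf();
translate([630, -349, 0]) stool();
translate([630, 1077, 0]) stool();
translate([-445, 364, 0]) stool();
translate([1705, 364, 0]) stool();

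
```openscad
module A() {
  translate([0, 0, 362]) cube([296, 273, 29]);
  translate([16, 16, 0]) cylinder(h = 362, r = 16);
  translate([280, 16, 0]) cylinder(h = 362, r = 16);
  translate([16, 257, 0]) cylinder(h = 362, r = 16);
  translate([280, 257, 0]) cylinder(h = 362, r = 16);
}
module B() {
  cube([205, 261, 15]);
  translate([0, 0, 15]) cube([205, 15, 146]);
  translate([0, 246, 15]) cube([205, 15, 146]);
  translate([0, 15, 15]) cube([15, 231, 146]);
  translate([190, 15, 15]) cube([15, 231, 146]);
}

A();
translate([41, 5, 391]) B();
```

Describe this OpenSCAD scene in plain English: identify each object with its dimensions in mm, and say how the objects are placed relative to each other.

A is a four-legged stool. The seat is 296×273 mm, 29 mm thick, top at z = 391 mm. It stands on four round legs, each 32 mm in diameter, from z = 0 to the seat underside, each leg's axis is inset half a diameter from the nearest pair of seat edges (so the leg's bounding box is flush with the corner).

B is an open storage box with external size 205×261×161 mm and wall thickness 15 mm (the base is also 15 mm thick). The base covers the whole footprint; the four walls stand on the base, with the y-facing walls full-width and the x-facing walls fitting between their inner faces.

The open box is on top of the stool.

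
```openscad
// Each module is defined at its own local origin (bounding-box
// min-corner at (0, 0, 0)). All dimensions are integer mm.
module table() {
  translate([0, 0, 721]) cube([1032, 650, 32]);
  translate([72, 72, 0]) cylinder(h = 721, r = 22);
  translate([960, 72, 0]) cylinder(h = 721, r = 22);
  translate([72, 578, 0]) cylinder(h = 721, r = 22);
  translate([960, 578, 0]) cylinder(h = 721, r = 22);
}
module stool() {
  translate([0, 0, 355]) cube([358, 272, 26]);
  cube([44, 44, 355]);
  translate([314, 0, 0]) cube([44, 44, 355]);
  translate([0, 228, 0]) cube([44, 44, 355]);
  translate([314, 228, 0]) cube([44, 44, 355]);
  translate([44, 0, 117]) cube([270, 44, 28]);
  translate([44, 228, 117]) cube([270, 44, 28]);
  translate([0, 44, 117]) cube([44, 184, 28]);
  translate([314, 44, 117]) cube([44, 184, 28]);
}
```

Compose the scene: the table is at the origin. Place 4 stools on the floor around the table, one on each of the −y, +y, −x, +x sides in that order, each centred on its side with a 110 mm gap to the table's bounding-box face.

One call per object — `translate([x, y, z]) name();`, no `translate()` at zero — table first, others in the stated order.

table();
translate([337, -382, 0]) stool();
translate([337, 760, 0]) stool();
translate([-468, 189, 0]) stool();
translate([1142, 189, 0]) stool();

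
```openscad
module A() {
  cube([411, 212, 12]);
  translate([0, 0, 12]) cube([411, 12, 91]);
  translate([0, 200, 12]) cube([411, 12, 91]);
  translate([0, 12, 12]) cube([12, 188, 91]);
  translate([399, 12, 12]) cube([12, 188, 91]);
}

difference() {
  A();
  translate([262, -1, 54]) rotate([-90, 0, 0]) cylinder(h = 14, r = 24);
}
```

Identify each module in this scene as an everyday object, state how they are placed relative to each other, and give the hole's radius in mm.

The subtracted cylinder has r = 24 mm.

A is an open box. The open box has a circular hole through its front wall. The hole's radius is 24 mm.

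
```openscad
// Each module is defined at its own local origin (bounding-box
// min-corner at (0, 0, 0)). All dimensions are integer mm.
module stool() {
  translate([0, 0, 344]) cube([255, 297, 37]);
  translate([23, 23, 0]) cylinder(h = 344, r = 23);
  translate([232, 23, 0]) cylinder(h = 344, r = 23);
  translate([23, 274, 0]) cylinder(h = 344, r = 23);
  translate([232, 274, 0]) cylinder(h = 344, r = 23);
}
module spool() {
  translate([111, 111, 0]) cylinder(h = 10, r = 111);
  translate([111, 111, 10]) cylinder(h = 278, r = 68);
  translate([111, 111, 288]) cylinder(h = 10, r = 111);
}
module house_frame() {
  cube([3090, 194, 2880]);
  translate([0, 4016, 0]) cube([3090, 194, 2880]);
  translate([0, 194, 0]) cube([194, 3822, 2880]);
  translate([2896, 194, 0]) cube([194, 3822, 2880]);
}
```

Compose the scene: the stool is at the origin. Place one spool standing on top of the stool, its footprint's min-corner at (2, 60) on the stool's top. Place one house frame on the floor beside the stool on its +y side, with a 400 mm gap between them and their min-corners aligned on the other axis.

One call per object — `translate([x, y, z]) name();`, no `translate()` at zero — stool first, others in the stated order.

stool();
translate([2, 60, 381]) spool();
translate([0, 697, 0]) house_frame();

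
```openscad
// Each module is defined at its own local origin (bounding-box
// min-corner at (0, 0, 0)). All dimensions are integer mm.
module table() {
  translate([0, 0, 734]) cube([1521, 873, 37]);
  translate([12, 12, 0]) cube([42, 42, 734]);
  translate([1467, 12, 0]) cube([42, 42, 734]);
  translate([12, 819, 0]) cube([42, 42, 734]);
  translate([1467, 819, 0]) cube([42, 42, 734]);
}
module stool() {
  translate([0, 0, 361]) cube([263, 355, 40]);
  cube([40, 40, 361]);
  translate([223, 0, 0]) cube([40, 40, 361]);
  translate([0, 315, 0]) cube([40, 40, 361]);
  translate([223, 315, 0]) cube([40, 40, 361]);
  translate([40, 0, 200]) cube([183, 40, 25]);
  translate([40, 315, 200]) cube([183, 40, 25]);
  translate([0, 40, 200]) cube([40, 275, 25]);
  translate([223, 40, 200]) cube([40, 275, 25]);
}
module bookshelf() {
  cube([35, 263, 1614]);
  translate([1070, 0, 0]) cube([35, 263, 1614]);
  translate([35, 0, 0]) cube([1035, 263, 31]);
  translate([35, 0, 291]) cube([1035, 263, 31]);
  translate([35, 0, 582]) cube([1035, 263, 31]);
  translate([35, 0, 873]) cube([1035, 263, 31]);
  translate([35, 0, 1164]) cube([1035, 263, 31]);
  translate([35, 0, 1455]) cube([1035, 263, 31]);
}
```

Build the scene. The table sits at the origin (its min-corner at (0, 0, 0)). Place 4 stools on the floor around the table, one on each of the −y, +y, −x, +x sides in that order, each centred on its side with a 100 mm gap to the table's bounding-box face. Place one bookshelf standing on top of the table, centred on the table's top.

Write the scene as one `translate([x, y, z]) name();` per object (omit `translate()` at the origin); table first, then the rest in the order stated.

table();
translate([629, -455, 0]) stool();
translate([629, 973, 0]) stool();
translate([-363, 259, 0]) stool();
translate([1621, 259, 0]) stool();
translate([208, 305, 771]) bookshelf();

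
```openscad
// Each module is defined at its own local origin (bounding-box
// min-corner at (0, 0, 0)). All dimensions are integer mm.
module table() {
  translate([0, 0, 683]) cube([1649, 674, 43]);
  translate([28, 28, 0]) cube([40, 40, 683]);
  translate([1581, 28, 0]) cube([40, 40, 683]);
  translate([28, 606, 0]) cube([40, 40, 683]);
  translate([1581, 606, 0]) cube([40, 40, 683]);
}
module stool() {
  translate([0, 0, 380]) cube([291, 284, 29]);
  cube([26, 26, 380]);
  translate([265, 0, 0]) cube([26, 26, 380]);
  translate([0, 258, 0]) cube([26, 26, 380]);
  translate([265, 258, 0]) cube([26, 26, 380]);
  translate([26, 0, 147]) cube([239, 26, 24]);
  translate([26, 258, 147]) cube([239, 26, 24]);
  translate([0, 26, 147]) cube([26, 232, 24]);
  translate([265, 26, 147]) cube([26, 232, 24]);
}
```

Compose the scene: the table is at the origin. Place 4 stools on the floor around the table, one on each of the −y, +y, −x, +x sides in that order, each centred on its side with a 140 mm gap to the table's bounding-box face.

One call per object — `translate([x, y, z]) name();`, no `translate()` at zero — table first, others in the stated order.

table();
translate([679, -424, 0]) stool();
translate([679, 814, 0]) stool();
translate([-431, 195, 0]) stool();
translate([1789, 195, 0]) stool();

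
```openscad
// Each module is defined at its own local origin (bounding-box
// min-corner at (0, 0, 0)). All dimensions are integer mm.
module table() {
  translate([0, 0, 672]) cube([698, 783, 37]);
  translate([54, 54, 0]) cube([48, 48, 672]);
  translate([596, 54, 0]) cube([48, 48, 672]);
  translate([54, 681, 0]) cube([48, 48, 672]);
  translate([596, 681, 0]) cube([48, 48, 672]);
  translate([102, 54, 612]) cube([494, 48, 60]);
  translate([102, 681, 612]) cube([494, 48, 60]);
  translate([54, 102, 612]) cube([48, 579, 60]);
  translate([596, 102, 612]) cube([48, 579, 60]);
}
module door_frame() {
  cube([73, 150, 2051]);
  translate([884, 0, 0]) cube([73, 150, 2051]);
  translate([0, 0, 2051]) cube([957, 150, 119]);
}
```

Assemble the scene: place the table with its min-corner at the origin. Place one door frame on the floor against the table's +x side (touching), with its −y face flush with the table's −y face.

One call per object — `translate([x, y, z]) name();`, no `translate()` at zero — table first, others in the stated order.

table();
translate([698, 0, 0]) door_frame();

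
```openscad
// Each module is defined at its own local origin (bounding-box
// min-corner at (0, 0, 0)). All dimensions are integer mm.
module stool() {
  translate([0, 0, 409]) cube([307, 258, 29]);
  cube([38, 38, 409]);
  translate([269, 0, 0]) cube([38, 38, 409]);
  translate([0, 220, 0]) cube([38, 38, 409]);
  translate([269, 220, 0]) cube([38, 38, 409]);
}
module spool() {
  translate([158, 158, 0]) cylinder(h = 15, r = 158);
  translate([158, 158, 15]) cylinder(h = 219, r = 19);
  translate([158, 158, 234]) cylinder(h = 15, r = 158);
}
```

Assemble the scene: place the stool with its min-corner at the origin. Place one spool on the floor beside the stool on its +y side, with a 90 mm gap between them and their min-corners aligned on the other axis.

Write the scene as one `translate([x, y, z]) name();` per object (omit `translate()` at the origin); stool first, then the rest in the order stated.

stool();
translate([0, 348, 0]) spool();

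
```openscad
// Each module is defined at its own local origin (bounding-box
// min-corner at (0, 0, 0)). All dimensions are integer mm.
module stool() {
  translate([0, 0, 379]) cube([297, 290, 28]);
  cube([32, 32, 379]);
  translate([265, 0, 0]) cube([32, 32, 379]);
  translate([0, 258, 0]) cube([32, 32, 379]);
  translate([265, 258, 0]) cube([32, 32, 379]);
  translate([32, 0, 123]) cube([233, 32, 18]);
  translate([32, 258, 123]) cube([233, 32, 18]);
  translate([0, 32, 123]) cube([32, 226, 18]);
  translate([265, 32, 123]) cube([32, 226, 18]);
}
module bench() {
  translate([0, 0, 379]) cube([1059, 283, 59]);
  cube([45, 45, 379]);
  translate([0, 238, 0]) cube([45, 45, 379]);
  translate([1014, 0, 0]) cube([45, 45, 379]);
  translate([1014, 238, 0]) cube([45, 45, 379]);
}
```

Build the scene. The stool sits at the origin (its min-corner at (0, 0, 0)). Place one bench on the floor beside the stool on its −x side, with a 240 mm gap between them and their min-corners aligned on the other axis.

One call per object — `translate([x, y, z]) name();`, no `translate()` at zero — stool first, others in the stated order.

stool();
translate([-1299, 0, 0]) bench();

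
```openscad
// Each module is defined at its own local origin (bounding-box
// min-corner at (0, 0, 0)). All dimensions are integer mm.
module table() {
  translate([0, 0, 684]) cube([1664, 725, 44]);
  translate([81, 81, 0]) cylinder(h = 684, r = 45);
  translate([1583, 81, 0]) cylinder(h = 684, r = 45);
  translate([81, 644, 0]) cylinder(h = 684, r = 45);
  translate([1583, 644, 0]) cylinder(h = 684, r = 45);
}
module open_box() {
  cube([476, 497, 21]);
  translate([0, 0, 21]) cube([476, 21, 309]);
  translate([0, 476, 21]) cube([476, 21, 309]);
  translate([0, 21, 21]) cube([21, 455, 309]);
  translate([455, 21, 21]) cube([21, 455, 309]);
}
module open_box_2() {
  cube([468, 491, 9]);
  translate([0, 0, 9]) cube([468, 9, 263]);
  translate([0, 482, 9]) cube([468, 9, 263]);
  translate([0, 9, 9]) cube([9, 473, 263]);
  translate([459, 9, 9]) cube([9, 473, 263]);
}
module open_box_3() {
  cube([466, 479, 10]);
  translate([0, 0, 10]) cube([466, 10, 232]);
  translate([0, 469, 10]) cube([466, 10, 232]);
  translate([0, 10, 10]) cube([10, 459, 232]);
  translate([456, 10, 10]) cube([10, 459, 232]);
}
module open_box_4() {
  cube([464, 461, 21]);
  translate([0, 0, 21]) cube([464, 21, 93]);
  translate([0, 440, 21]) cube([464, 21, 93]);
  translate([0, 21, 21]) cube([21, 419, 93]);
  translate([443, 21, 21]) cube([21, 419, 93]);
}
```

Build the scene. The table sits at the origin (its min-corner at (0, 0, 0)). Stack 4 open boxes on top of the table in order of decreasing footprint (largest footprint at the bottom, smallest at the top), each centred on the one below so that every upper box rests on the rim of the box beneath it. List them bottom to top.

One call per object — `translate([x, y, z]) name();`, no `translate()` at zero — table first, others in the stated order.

table();
translate([594, 114, 728]) open_box();
translate([598, 117, 1058]) open_box_2();
translate([599, 123, 1330]) open_box_3();
translate([600, 132, 1572]) open_box_4();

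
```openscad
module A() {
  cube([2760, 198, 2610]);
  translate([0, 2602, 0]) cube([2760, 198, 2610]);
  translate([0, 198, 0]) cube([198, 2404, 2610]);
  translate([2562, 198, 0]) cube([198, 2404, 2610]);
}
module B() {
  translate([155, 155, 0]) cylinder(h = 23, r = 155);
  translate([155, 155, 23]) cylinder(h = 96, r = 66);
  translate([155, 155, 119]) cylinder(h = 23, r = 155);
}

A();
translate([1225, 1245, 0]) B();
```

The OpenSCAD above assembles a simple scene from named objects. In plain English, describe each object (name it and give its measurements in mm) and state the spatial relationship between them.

A is the wall frame of a small rectangular building: four walls, each 2610 mm tall and 198 mm thick, enclosing a footprint 2760 mm (x) by 2800 mm (y) outside-to-outside, with no floor or roof. The front and back walls (the −y and +y sides) span the full width; the two side walls fit between them.

B is a spool: two coaxial disc flanges of radius 155 mm and thickness 23 mm, joined by a core cylinder of radius 66 mm and height 96 mm. The lower flange rests on z = 0 and the three cylinders share a vertical axis.

The spool sits inside the house frame, centred.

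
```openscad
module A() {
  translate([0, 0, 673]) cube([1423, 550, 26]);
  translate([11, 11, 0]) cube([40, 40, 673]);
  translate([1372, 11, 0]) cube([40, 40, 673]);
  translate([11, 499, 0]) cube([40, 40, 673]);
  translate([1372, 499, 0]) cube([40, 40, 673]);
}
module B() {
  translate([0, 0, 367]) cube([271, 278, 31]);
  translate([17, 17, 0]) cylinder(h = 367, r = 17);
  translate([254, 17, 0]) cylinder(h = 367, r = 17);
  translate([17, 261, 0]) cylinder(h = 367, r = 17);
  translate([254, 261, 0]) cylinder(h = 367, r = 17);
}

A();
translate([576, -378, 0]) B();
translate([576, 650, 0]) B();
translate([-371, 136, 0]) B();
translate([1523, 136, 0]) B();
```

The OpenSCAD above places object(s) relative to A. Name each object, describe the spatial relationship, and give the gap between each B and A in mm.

Each stool's nearest face is 100 mm from the table's bounding box.

A is a table. B is a stool. Four stools sit around the table at the −y, +y, −x, +x sides. The gap between each stool and the table is 100 mm.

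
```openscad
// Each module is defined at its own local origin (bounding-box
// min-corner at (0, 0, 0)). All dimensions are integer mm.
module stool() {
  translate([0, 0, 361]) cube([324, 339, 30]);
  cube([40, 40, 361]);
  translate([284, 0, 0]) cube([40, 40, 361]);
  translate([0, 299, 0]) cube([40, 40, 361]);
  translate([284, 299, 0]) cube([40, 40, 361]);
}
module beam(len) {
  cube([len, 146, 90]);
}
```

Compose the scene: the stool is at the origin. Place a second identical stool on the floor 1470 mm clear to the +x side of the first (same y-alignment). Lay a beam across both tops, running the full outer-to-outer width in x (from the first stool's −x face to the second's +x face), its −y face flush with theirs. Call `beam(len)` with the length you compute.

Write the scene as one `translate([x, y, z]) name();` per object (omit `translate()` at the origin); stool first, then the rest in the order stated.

stool();
translate([1794, 0, 0]) stool();
translate([0, 0, 391]) beam(2118);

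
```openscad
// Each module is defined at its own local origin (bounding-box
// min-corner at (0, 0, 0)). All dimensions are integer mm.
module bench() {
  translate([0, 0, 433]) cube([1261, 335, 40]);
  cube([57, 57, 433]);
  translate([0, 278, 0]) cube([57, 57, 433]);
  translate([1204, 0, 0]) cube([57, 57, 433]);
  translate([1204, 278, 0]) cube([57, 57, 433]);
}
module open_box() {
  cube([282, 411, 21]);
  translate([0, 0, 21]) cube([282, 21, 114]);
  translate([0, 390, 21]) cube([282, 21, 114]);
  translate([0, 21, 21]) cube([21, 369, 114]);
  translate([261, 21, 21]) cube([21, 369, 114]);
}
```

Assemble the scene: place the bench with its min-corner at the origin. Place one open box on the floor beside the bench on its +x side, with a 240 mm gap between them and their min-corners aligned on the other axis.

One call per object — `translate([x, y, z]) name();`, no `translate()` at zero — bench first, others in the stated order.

bench();
translate([1501, 0, 0]) open_box();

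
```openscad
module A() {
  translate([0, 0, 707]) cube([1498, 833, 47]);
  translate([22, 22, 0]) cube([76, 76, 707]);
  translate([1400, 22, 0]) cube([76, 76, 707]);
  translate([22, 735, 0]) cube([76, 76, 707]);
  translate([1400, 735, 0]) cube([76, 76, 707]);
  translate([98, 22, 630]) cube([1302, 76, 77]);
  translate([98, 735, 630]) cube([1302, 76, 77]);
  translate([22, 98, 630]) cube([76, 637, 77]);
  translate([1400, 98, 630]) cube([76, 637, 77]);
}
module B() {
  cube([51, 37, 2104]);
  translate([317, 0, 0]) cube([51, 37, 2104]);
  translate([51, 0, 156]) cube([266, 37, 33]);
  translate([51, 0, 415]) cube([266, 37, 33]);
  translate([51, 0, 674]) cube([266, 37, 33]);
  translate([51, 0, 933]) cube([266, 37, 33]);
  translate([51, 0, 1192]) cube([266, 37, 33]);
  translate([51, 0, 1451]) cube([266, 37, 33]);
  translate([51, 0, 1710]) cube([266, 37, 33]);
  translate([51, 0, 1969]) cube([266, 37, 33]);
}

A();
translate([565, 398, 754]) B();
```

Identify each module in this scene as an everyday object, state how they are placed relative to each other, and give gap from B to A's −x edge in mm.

A is a table. B is a ladder. The ladder is on top of the table, centred. The gap from the ladder to the table's −x edge is 565 mm.

The ladder's min-x is at 565; the table's min-x is 0; gap = 565 mm.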